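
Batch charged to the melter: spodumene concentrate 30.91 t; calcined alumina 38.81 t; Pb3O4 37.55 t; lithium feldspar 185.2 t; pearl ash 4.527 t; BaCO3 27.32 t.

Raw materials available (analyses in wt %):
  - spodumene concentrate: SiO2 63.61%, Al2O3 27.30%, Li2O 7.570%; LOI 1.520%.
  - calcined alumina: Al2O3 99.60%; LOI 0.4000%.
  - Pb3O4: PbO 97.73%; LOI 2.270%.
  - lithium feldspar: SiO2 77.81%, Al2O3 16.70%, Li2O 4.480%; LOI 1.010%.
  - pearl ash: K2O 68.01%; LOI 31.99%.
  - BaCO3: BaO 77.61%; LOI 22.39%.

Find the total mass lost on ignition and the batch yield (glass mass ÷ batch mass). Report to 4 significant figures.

LOI loss = 10.91 t; glass = 313.4 t; yield = 96.64%

The working math keeps full precision through the solve; values along the way are shown, rounded to four significant digits, as written; each reported value undergoes a single rounding; all derived quantities are re-derived from the weighed amounts per 313.4 t of glass in exact precision (glass mass, ignition loss, the totals, the six compositions, the yield) as given in the question or the answer.
Each material's LOI contribution:
  spodumene concentrate: 30.91 × 0.01520 = 0.4698 t
  calcined alumina: 38.81 × 0.004000 = 0.1552 t
  Pb3O4: 37.55 × 0.02270 = 0.8524 t
  lithium feldspar: 185.2 × 0.01010 = 1.871 t
  pearl ash: 4.527 × 0.3199 = 1.448 t
  BaCO3: 27.32 × 0.2239 = 6.117 t
Total LOI = 10.91 t
Glass = batch − LOI = 324.3 − 10.91 = 313.4 t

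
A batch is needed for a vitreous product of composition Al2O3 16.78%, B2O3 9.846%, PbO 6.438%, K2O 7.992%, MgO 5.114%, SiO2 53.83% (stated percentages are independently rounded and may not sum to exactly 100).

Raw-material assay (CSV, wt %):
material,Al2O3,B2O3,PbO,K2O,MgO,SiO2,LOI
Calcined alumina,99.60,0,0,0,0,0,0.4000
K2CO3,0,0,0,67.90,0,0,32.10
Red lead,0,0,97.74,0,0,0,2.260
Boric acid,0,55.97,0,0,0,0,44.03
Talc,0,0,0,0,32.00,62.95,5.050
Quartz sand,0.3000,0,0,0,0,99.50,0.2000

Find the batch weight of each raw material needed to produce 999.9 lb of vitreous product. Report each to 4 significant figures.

Batch per 999.9 lb vitreous product:
  Calcined alumina: 167.1 lb
  K2CO3: 117.7 lb
  Red lead: 65.86 lb
  Boric acid: 175.9 lb
  Talc: 159.8 lb
  Quartz sand: 439.9 lb
Total batch = 1126 lb; LOI loss = 126.3 lb; yield = 88.78%

In-progress results are rounded to four significant digits when displayed; the working math holds full float precision through every step. Every reported figure takes exactly one rounding; all derived quantities, including the yield, totals, ignition loss, the six compositions, net glass mass, are carried from the weighed amounts for 999.9 lb of glass in exact precision exactly as shown in either problem or answer.
Target oxide masses per 999.9 lb vitreous product:
  Al2O3: 16.78% × 999.9 = 167.8 lb
  B2O3: 9.846% × 999.9 = 98.45 lb
  PbO: 6.438% × 999.9 = 64.37 lb
  K2O: 7.992% × 999.9 = 79.91 lb
  MgO: 5.114% × 999.9 = 51.13 lb
  SiO2: 53.83% × 999.9 = 538.2 lb
Oxide-by-oxide audit with the batch weights as given, per the basis as stated (delivered sums recover each target given rounding of the digits):
  Al2O3: 167.1·0.9960 + 439.9·0.003000 = 167.8 lb (target 167.8 lb)
  B2O3: 175.9·0.5597 = 98.45 lb (target 98.45 lb)
  PbO: 65.86·0.9774 = 64.37 lb (target 64.37 lb)
  K2O: 117.7·0.6790 = 79.92 lb (target 79.91 lb)
  MgO: 159.8·0.3200 = 51.14 lb (target 51.13 lb)
  SiO2: 159.8·0.6295 + 439.9·0.9950 = 538.3 lb (target 538.2 lb)
Glass-mass bookkeeping: whole batch net of LOI = 999.9 lb (targets for the oxides total 999.9 lb; versus the stated basis of 999.9 lb — any gap is answer rounding).
Summing the batch: Σ batch = 1126 lb; LOI loss = Σ batch·LOI = 126.3 lb; the yield ratio, glass ÷ batch: 88.78%.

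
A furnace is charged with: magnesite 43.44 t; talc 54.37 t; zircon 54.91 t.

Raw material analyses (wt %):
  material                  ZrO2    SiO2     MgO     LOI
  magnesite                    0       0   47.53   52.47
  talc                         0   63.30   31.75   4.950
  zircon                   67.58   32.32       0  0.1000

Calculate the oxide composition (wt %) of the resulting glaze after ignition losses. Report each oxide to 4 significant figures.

The intermediate values appear rounded to 4 significant digits in the working; the whole derivation carries full float precision end to end — each reported value includes exactly one rounding; all derived quantities (totals, the yield, LOI, three oxide percentages, net glass mass) are rebuilt using the weight values per 127.2 t of glass in full float precision exactly as shown in the question or the answer.
Per-oxide mass from batch:
  ZrO2: 54.91·0.6758 = 37.11 t
  SiO2: 54.37·0.6330 + 54.91·0.3232 = 52.16 t
  MgO: 43.44·0.4753 + 54.37·0.3175 = 37.91 t
LOI: 43.44·0.5247 + 54.37·0.04950 + 54.91·0.001000 = 25.54 t
Net of LOI, the glass mass = 152.7 − 25.54 = 127.2 t (= Σ oxide masses)
each oxide over glass, ×100, is wt %

Glass mass = 127.2 t (batch 152.7 − LOI 25.54).
Composition: ZrO2 29.18%, SiO2 41.01%, MgO 29.81%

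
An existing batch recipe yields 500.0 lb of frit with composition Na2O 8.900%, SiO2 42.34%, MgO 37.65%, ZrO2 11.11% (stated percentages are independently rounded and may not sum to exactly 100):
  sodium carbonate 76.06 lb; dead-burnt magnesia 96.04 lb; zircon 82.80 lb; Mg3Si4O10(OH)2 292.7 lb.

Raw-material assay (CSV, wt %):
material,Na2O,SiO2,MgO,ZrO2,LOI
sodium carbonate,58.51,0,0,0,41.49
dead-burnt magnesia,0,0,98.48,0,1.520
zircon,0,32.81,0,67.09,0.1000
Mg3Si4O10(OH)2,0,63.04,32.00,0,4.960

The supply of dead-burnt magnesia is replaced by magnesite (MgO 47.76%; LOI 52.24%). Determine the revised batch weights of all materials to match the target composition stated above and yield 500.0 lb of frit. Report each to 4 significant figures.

Revised batch per 500.0 lb frit:
  sodium carbonate: 76.06 lb
  magnesite: 198.0 lb
  zircon: 82.80 lb
  Mg3Si4O10(OH)2: 292.7 lb
Total batch = 649.6 lb; LOI loss = 149.6 lb

Each numeric step carries full precision through the solve. Mid-chain values are shown, rounded to 4 significant digits, alongside each step — exactly one rounding goes into every reported number; the derived quantities are computed in full float precision (ignition loss, net glass mass, the totals, the yield, four oxide percentages) from the batch weights at 500.0 lb of glass as they appear in the problem or answer text.
Target masses of each oxide per 500.0 lb frit:
  Na2O: 8.900% × 500.0 = 44.50 lb
  SiO2: 42.34% × 500.0 = 211.7 lb
  MgO: 37.65% × 500.0 = 188.2 lb
  ZrO2: 11.11% × 500.0 = 55.55 lb
Sums-versus-targets review using the reported weights, at the basis given (summed amounts equal target values once rounding is allowed for):
  Na2O: 76.06·0.5851 = 44.50 lb (target 44.50 lb)
  SiO2: 82.80·0.3281 + 292.7·0.6304 = 211.7 lb (target 211.7 lb)
  MgO: 198.0·0.4776 + 292.7·0.3200 = 188.2 lb (target 188.2 lb)
  ZrO2: 82.80·0.6709 = 55.55 lb (target 55.55 lb)
The glass-mass cross-check: Σ batch − LOI loss = 500.0 lb (per-oxide target masses sum to 500.0 lb; against the stated basis, 500.0 lb — a pure rounding effect).
Total batch = Σ batch = 649.6 lb; the LOI term Σ batch·LOI equals 149.6 lb; yield, glass over the total, = 76.97%.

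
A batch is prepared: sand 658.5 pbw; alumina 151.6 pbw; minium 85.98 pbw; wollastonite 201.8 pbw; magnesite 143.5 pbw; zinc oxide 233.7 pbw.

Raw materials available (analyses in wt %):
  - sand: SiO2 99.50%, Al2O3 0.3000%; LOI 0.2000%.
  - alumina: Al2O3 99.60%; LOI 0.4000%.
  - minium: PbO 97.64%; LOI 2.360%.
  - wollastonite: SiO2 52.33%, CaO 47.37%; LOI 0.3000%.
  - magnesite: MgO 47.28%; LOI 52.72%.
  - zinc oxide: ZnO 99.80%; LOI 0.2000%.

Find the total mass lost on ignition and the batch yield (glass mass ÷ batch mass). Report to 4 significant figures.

Every computation runs at full precision at each step — in-progress results are printed, rounded to 4 significant digits, within the worked lines; exactly one rounding is applied to each reported value; all derived quantities, including the yield, net glass mass, six oxide percentages, ignition loss, the totals, are carried from the batch weights on 1394 pbw of glass in exact precision, as written in problem or answer.
Material-by-material LOI:
  sand: 658.5 × 0.002000 = 1.317 pbw
  alumina: 151.6 × 0.004000 = 0.6064 pbw
  minium: 85.98 × 0.02360 = 2.029 pbw
  wollastonite: 201.8 × 0.003000 = 0.6054 pbw
  magnesite: 143.5 × 0.5272 = 75.65 pbw
  zinc oxide: 233.7 × 0.002000 = 0.4674 pbw
Total LOI = 80.68 pbw
Glass = batch − LOI = 1475 − 80.68 = 1394 pbw

LOI loss = 80.68 pbw; glass = 1394 pbw; yield = 94.53%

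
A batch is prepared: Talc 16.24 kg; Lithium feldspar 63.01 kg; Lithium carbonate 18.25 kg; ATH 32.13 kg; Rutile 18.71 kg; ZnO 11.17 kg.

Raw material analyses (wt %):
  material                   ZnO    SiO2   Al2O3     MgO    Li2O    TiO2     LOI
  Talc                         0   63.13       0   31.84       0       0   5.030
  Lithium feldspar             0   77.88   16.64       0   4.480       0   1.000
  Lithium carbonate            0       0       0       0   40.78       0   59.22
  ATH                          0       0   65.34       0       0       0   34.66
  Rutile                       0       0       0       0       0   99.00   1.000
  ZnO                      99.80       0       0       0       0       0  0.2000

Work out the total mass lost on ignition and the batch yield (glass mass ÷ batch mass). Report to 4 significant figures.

Working values are printed (rounded to 4 significant figures) within the worked lines; all arithmetic holds full float precision at all times. Every reported result is rounded a single time; all derived quantities are re-derived at full precision (glass mass, yield, the totals, ignition loss, the six compositions) from the batch weights per 135.9 kg of glass exactly as shown in the problem or answer text.
Ignition loss by material:
  Talc: 16.24 × 0.05030 = 0.8169 kg
  Lithium feldspar: 63.01 × 0.01000 = 0.6301 kg
  Lithium carbonate: 18.25 × 0.5922 = 10.81 kg
  ATH: 32.13 × 0.3466 = 11.14 kg
  Rutile: 18.71 × 0.01000 = 0.1871 kg
  ZnO: 11.17 × 0.002000 = 0.02234 kg
Total LOI = 23.60 kg
Glass = batch − LOI = 159.5 − 23.60 = 135.9 kg

LOI loss = 23.60 kg; glass = 135.9 kg; yield = 85.20%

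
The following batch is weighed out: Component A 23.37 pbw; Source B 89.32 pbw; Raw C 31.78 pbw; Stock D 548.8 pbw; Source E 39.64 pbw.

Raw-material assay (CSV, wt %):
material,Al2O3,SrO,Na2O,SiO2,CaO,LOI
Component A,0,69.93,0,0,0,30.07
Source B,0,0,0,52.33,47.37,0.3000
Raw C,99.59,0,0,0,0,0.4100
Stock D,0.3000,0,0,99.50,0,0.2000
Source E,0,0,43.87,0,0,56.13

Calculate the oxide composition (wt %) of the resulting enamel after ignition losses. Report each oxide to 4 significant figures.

Glass mass = 702.1 pbw (batch 732.9 − LOI 30.77).
Composition: Al2O3 4.742%, SrO 2.328%, Na2O 2.477%, SiO2 84.43%, CaO 6.026%

Working values are shown, rounded to four significant digits, in the working — the working math keeps full float precision all the way through — every reported value includes exactly one rounding; all derived quantities are carried starting from the weights for 702.1 pbw of glass at exact precision (net glass mass, LOI, the totals, the yield, five oxide percentages), precisely as stated by question or answer.
Delivered oxide masses:
  Al2O3: 31.78·0.9959 + 548.8·0.003000 = 33.30 pbw
  SrO: 23.37·0.6993 = 16.34 pbw
  Na2O: 39.64·0.4387 = 17.39 pbw
  SiO2: 89.32·0.5233 + 548.8·0.9950 = 592.8 pbw
  CaO: 89.32·0.4737 = 42.31 pbw
LOI: 23.37·0.3007 + 89.32·0.003000 + 31.78·0.004100 + 548.8·0.002000 + 39.64·0.5613 = 30.77 pbw
Glass mass = batch − LOI = 732.9 − 30.77 = 702.1 pbw (matching Σ of the oxides)
wt %: oxide over glass, times 100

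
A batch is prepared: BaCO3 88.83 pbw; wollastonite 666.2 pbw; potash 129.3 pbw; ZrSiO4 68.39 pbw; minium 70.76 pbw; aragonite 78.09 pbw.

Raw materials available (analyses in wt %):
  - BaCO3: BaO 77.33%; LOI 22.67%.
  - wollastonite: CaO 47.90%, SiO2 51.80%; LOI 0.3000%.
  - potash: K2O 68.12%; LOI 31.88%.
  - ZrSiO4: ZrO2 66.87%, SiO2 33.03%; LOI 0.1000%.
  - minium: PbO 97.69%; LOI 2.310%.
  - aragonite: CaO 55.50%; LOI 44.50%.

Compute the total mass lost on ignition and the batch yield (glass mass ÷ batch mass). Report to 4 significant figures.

LOI loss = 99.81 pbw; glass = 1002 pbw; yield = 90.94%

Intermediates are shown rounded to four significant digits within the worked lines — every computation carries full precision in every operation. Each reported result is rounded a single time; the derived quantities (glass mass, the six compositions, ignition loss, the totals, yield) are re-derived at full float precision starting from the weights per 1002 pbw of glass precisely as stated by problem or answer.
Loss on ignition, line by line:
  BaCO3: 88.83 × 0.2267 = 20.14 pbw
  wollastonite: 666.2 × 0.003000 = 1.999 pbw
  potash: 129.3 × 0.3188 = 41.22 pbw
  ZrSiO4: 68.39 × 0.001000 = 0.06839 pbw
  minium: 70.76 × 0.02310 = 1.635 pbw
  aragonite: 78.09 × 0.4450 = 34.75 pbw
Total LOI = 99.81 pbw
Glass = batch − LOI = 1102 − 99.81 = 1002 pbw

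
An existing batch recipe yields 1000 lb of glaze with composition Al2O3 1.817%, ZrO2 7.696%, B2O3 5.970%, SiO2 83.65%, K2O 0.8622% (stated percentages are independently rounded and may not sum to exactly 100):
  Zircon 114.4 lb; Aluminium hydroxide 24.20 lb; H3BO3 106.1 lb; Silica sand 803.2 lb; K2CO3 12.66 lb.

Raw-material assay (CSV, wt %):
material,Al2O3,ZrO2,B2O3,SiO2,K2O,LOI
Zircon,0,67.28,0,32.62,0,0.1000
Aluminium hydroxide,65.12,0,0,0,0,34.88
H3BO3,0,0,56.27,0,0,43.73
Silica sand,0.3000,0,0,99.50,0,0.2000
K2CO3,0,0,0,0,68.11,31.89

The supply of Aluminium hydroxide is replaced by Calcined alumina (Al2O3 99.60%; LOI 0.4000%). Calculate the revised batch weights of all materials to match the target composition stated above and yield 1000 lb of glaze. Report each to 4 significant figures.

Revised batch per 1000 lb glaze:
  Zircon: 114.4 lb
  Calcined alumina: 15.82 lb
  H3BO3: 106.1 lb
  Silica sand: 803.2 lb
  K2CO3: 12.66 lb
Total batch = 1052 lb; LOI loss = 52.22 lb

All arithmetic runs at full float precision in every operation — intermediates are displayed, with 4-significant-figure rounding, on the page. Each reported figure takes just one rounding. Derived quantities are rebuilt using the weight values per 1000 lb of glass in exact precision (yield, the five compositions, the totals, net glass mass, LOI) exactly as printed in problem or answer.
Target oxide masses per 1000 lb glaze:
  Al2O3: 1.817% × 1000 = 18.17 lb
  ZrO2: 7.696% × 1000 = 76.96 lb
  B2O3: 5.970% × 1000 = 59.70 lb
  SiO2: 83.65% × 1000 = 836.5 lb
  K2O: 0.8622% × 1000 = 8.622 lb
Sums-versus-targets review given the weights on record, relative to the basis at hand (sums match the target masses modulo rounding of the values):
  Al2O3: 15.82·0.9960 + 803.2·0.003000 = 18.17 lb (target 18.17 lb)
  ZrO2: 114.4·0.6728 = 76.97 lb (target 76.96 lb)
  B2O3: 106.1·0.5627 = 59.70 lb (target 59.70 lb)
  SiO2: 114.4·0.3262 + 803.2·0.9950 = 836.5 lb (target 836.5 lb)
  K2O: 12.66·0.6811 = 8.623 lb (target 8.622 lb)
Glass-mass bookkeeping: the batch minus its LOI: 1000 lb (oxide target masses add up to 1000 lb; stated basis 1000 lb — differing by rounding only).
Batch grand total — Σ batch = 1052 lb; LOI removed, Σ of batch·LOI: 52.22 lb; yield = glass ÷ total batch = 95.04%.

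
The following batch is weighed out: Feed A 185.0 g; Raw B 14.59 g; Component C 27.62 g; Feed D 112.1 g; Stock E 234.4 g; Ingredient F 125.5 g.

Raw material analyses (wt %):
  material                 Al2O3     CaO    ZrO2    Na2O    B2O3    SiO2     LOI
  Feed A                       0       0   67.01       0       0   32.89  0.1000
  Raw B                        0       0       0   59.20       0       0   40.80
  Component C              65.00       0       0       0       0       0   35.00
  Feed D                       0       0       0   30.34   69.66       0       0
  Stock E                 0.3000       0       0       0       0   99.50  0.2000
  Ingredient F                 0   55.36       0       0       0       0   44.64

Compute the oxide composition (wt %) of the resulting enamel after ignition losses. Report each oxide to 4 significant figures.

In-progress results are displayed, rounded to 4 significant figures, on the page; all internal work maintains full precision in every operation. Every reported result is rounded just once — the derived quantities are carried using the weight values for 626.9 g of glass in full precision (glass mass, yield, LOI, totals, six oxide percentages) as written in question or answer.
Oxide masses out of the charge:
  Al2O3: 27.62·0.6500 + 234.4·0.003000 = 18.66 g
  CaO: 125.5·0.5536 = 69.48 g
  ZrO2: 185.0·0.6701 = 124.0 g
  Na2O: 14.59·0.5920 + 112.1·0.3034 = 42.65 g
  B2O3: 112.1·0.6966 = 78.09 g
  SiO2: 185.0·0.3289 + 234.4·0.9950 = 294.1 g
LOI: 185.0·0.001000 + 14.59·0.4080 + 27.62·0.3500 + 234.4·0.002000 + 125.5·0.4464 = 72.30 g
Glass mass = batch − LOI = 699.2 − 72.30 = 626.9 g (matching Σ of the oxides)
each wt % is 100 × oxide ÷ glass

Glass mass = 626.9 g (batch 699.2 − LOI 72.30).
Composition: Al2O3 2.976%, CaO 11.08%, ZrO2 19.77%, Na2O 6.803%, B2O3 12.46%, SiO2 46.91%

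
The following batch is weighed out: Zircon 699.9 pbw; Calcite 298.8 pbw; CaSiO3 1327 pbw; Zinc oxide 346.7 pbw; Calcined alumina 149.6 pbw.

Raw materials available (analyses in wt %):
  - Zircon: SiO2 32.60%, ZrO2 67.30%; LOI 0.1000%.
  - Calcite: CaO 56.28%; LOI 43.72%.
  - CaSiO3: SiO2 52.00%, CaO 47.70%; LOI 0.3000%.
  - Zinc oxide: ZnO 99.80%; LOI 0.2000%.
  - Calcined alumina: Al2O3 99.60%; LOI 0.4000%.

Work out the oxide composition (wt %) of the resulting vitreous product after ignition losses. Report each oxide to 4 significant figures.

Glass mass = 2685 pbw (batch 2822 − LOI 136.6).
Composition: SiO2 34.19%, Al2O3 5.549%, ZrO2 17.54%, CaO 29.83%, ZnO 12.88%

Values along the way are printed with 4-significant-digit rounding in the working; each numeric step carries full float precision from first step to last; each reported number sees exactly one rounding. The derived quantities (the yield, the totals, LOI, five oxide percentages, glass mass) are re-derived starting from the weights for 2685 pbw of glass in full precision as given in problem or answer.
Delivered oxide masses:
  SiO2: 699.9·0.3260 + 1327·0.5200 = 918.2 pbw
  Al2O3: 149.6·0.9960 = 149.0 pbw
  ZrO2: 699.9·0.6730 = 471.0 pbw
  CaO: 298.8·0.5628 + 1327·0.4770 = 801.1 pbw
  ZnO: 346.7·0.9980 = 346.0 pbw
LOI: 699.9·0.001000 + 298.8·0.4372 + 1327·0.003000 + 346.7·0.002000 + 149.6·0.004000 = 136.6 pbw
Resulting glass, batch − LOI: 2822 − 136.6 = 2685 pbw (= the summed oxide contributions)
each wt % is 100 × oxide ÷ glass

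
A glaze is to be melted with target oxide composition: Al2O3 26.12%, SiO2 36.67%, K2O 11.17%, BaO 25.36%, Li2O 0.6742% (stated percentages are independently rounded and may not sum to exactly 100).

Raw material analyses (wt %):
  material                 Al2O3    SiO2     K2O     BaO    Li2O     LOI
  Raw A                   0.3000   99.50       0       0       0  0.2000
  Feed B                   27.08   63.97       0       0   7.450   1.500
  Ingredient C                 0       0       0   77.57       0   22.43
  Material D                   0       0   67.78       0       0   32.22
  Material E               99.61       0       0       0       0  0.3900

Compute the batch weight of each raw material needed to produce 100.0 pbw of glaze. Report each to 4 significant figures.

All arithmetic maintains full float precision at every stage. Intermediates are printed rounded to four significant figures in the working; a single rounding finalizes every reported result. The derived quantities, including yield, ignition loss, glass mass, five oxide percentages, the totals, are recomputed from the batch weights for 100.0 pbw of glass in full float precision as given in problem or answer.
Oxide mass targets, per 100.0 pbw glaze:
  Al2O3: 26.12% × 100.0 = 26.12 pbw
  SiO2: 36.67% × 100.0 = 36.67 pbw
  K2O: 11.17% × 100.0 = 11.17 pbw
  BaO: 25.36% × 100.0 = 25.36 pbw
  Li2O: 0.6742% × 100.0 = 0.6742 pbw
A balance pass over the oxides, using the reported weights, relative to the basis at hand (delivered sums recover each target up to rounding of the answer):
  Al2O3: 31.04·0.003000 + 9.050·0.2708 + 23.67·0.9961 = 26.12 pbw (target 26.12 pbw)
  SiO2: 31.04·0.9950 + 9.050·0.6397 = 36.67 pbw (target 36.67 pbw)
  K2O: 16.48·0.6778 = 11.17 pbw (target 11.17 pbw)
  BaO: 32.69·0.7757 = 25.36 pbw (target 25.36 pbw)
  Li2O: 9.050·0.07450 = 0.6742 pbw (target 0.6742 pbw)
Consistency of the glass mass: Σ batch − LOI loss = 100.0 pbw (the Σ of target masses is 99.99 pbw; basis as stated: 100.0 pbw — differing by rounding only).
Summing the batch: Σ batch = 112.9 pbw; LOI loss = Σ batch·LOI = 12.93 pbw; as yield: glass ÷ batch → 88.55%.

Batch per 100.0 pbw glaze:
  Raw A: 31.04 pbw
  Feed B: 9.050 pbw
  Ingredient C: 32.69 pbw
  Material D: 16.48 pbw
  Material E: 23.67 pbw
Total batch = 112.9 pbw; LOI loss = 12.93 pbw; yield = 88.55%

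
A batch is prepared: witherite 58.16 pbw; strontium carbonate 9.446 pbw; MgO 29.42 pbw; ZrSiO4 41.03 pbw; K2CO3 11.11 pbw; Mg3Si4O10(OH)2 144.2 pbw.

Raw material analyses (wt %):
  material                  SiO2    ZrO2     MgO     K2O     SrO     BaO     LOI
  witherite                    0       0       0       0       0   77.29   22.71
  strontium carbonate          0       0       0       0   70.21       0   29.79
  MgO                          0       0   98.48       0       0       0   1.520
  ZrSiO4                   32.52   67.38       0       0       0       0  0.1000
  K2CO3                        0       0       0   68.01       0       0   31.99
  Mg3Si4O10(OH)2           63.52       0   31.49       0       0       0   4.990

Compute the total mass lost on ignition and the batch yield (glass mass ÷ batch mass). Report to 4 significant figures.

LOI loss = 27.26 pbw; glass = 266.1 pbw; yield = 90.71%

In-progress results are shown, rounded to four significant figures, alongside each step; exact precision is carried at every stage; each reported number takes just one rounding. Derived quantities (glass mass, the yield, the totals, ignition loss, the six compositions) are rebuilt starting from the weights per 266.1 pbw of glass in full float precision, as written in the question or the answer.
Material-by-material LOI:
  witherite: 58.16 × 0.2271 = 13.21 pbw
  strontium carbonate: 9.446 × 0.2979 = 2.814 pbw
  MgO: 29.42 × 0.01520 = 0.4472 pbw
  ZrSiO4: 41.03 × 0.001000 = 0.04103 pbw
  K2CO3: 11.11 × 0.3199 = 3.554 pbw
  Mg3Si4O10(OH)2: 144.2 × 0.04990 = 7.196 pbw
Total LOI = 27.26 pbw
Glass = batch − LOI = 293.4 − 27.26 = 266.1 pbw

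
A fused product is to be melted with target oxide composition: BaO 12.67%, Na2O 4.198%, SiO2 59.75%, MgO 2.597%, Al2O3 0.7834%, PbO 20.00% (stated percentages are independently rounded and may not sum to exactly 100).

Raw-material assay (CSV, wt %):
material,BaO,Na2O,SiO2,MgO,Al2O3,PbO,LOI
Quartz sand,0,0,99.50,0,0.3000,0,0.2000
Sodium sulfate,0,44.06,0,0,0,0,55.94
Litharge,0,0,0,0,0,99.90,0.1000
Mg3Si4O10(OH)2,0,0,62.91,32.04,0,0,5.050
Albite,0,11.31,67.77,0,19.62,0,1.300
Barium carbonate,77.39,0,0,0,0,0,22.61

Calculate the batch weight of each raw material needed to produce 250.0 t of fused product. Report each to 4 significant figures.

Working values are shown with 4-significant-figure rounding when written out — every computation maintains full precision end to end — exactly one rounding is applied to each reported result. The derived quantities are carried from the batch weights per 250.0 t of glass in full precision (six oxide percentages, LOI, the yield, glass mass, totals), as they appear in either problem or answer.
Oxide mass targets, per 250.0 t fused product:
  BaO: 12.67% × 250.0 = 31.68 t
  Na2O: 4.198% × 250.0 = 10.50 t
  SiO2: 59.75% × 250.0 = 149.4 t
  MgO: 2.597% × 250.0 = 6.492 t
  Al2O3: 0.7834% × 250.0 = 1.958 t
  PbO: 20.00% × 250.0 = 50.00 t
A balance pass over the oxides, per the reported batch figures, under the basis named above (summed amounts equal target values up to rounding of the answer):
  BaO: 40.93·0.7739 = 31.68 t (target 31.68 t)
  Na2O: 21.78·0.4406 + 7.966·0.1131 = 10.50 t (target 10.50 t)
  SiO2: 131.9·0.9950 + 20.26·0.6291 + 7.966·0.6777 = 149.4 t (target 149.4 t)
  MgO: 20.26·0.3204 = 6.491 t (target 6.492 t)
  Al2O3: 131.9·0.003000 + 7.966·0.1962 = 1.959 t (target 1.958 t)
  PbO: 50.05·0.9990 = 50.00 t (target 50.00 t)
Glass-mass bookkeeping: total charge less LOI = 250.0 t (the Σ of target masses is 250.0 t; stated basis 250.0 t — any gap is answer rounding).
Batch total: Σ batch = 272.9 t; loss to ignition Σ batch·LOI = 22.88 t; yield = glass ÷ total batch = 91.62%.

Batch per 250.0 t fused product:
  Quartz sand: 131.9 t
  Sodium sulfate: 21.78 t
  Litharge: 50.05 t
  Mg3Si4O10(OH)2: 20.26 t
  Albite: 7.966 t
  Barium carbonate: 40.93 t
Total batch = 272.9 t; LOI loss = 22.88 t; yield = 91.62%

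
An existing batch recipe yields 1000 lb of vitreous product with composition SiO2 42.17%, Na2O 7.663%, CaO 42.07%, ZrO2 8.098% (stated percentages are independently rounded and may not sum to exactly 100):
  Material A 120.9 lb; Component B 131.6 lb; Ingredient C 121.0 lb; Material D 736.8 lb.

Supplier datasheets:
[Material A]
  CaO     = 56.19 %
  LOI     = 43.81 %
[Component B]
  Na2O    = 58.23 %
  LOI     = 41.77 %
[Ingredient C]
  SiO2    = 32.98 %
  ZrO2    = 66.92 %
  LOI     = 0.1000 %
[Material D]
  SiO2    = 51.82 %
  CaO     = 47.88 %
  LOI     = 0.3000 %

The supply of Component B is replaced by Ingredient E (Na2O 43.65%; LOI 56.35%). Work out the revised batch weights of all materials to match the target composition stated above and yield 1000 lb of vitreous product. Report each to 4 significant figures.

Mid-chain values are printed rounded to 4 significant digits on the page; the whole derivation maintains exact precision from first step to last. Every reported result is rounded a single time; the derived quantities (yield, LOI, the four compositions, the totals, glass mass) are re-derived in full float precision using the weight values on 1000 lb of glass as set out in problem or answer.
Oxide-by-oxide targets in 1000 lb vitreous product:
  SiO2: 42.17% × 1000 = 421.7 lb
  Na2O: 7.663% × 1000 = 76.63 lb
  CaO: 42.07% × 1000 = 420.7 lb
  ZrO2: 8.098% × 1000 = 80.98 lb
Sums-versus-targets review applying the batch weights above, at the basis given (sum by sum, the targets are met exact up to rounding of places):
  SiO2: 121.0·0.3298 + 736.8·0.5182 = 421.7 lb (target 421.7 lb)
  Na2O: 175.6·0.4365 = 76.65 lb (target 76.63 lb)
  CaO: 120.9·0.5619 + 736.8·0.4788 = 420.7 lb (target 420.7 lb)
  ZrO2: 121.0·0.6692 = 80.97 lb (target 80.98 lb)
Glass-mass closure: net batch after ignition = 1000 lb (per-oxide target masses sum to 1000 lb; versus the stated basis of 1000 lb — deltas are rounding alone).
Total batch = Σ batch = 1154 lb; Σ batch·LOI gives LOI loss = 154.2 lb; yield, glass over the total, = 86.64%.

Revised batch per 1000 lb vitreous product:
  Material A: 120.9 lb
  Ingredient E: 175.6 lb
  Ingredient C: 121.0 lb
  Material D: 736.8 lb
Total batch = 1154 lb; LOI loss = 154.2 lb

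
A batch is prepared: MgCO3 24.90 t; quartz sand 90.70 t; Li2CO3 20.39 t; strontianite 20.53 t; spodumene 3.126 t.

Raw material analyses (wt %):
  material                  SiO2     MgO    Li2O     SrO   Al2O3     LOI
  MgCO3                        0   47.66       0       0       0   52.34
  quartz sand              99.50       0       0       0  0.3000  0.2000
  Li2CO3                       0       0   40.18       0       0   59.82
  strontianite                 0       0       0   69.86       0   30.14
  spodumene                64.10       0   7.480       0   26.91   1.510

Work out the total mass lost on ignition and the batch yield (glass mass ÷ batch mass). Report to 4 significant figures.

LOI loss = 31.65 t; glass = 128.0 t; yield = 80.18%

Working values are displayed, rounded to four significant figures, within the worked lines — each numeric step carries exact precision at each step — exactly one rounding is applied to each reported number; derived quantities (the yield, ignition loss, totals, glass mass, the five compositions) are carried at full precision from the batch weights for 128.0 t of glass as quoted within either problem or answer.
Per-material ignition loss:
  MgCO3: 24.90 × 0.5234 = 13.03 t
  quartz sand: 90.70 × 0.002000 = 0.1814 t
  Li2CO3: 20.39 × 0.5982 = 12.20 t
  strontianite: 20.53 × 0.3014 = 6.188 t
  spodumene: 3.126 × 0.01510 = 0.04720 t
Total LOI = 31.65 t
Glass = batch − LOI = 159.6 − 31.65 = 128.0 t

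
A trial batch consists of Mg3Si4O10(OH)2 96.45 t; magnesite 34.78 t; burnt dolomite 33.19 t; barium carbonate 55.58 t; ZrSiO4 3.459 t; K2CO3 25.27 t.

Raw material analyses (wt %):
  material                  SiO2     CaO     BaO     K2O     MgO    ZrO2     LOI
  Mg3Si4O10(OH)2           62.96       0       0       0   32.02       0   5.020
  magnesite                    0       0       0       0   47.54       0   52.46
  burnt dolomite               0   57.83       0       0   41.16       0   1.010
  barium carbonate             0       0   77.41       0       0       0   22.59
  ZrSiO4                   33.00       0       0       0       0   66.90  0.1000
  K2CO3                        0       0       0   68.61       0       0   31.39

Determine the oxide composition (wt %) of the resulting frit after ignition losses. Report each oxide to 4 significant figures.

Glass mass = 204.8 t (batch 248.7 − LOI 43.91).
Composition: SiO2 30.21%, CaO 9.371%, BaO 21.01%, K2O 8.465%, MgO 29.82%, ZrO2 1.130%

Mid-chain values appear (rounded to 4 significant figures) alongside each step; each numeric step keeps exact precision from first step to last. Each reported figure is rounded once only; the derived quantities (LOI, glass mass, the yield, six oxide percentages, the totals) are re-derived in exact precision starting from the weights at 204.8 t of glass as quoted within question or answer.
Oxide-by-oxide delivered mass:
  SiO2: 96.45·0.6296 + 3.459·0.3300 = 61.87 t
  CaO: 33.19·0.5783 = 19.19 t
  BaO: 55.58·0.7741 = 43.02 t
  K2O: 25.27·0.6861 = 17.34 t
  MgO: 96.45·0.3202 + 34.78·0.4754 + 33.19·0.4116 = 61.08 t
  ZrO2: 3.459·0.6690 = 2.314 t
LOI: 96.45·0.05020 + 34.78·0.5246 + 33.19·0.01010 + 55.58·0.2259 + 3.459·0.001000 + 25.27·0.3139 = 43.91 t
Glass = total batch minus LOI = 248.7 − 43.91 = 204.8 t (= Σ oxide masses)
each oxide over glass, ×100, is wt %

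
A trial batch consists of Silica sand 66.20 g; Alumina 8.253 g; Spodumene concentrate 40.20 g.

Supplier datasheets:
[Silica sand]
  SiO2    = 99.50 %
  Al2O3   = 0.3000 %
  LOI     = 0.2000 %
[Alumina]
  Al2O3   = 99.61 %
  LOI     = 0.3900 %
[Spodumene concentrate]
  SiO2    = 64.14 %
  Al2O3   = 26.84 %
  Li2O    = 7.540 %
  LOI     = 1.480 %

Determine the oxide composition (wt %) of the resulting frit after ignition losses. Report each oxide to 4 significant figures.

The working math maintains full float precision at each step; working values appear, rounded to four significant figures, when written out; exactly one rounding goes into each reported result — all derived quantities (LOI, the yield, net glass mass, totals, the three compositions) are re-derived using the weight values for 113.9 g of glass at full float precision, precisely as stated by the problem or the answer.
Delivered oxide masses:
  SiO2: 66.20·0.9950 + 40.20·0.6414 = 91.65 g
  Al2O3: 66.20·0.003000 + 8.253·0.9961 + 40.20·0.2684 = 19.21 g
  Li2O: 40.20·0.07540 = 3.031 g
LOI: 66.20·0.002000 + 8.253·0.003900 + 40.20·0.01480 = 0.7595 g
Glass mass = batch − LOI = 114.7 − 0.7595 = 113.9 g (= the summed oxide contributions)
wt % = 100 × oxide mass / glass mass

Glass mass = 113.9 g (batch 114.7 − LOI 0.7595).
Composition: SiO2 80.47%, Al2O3 16.87%, Li2O 2.661%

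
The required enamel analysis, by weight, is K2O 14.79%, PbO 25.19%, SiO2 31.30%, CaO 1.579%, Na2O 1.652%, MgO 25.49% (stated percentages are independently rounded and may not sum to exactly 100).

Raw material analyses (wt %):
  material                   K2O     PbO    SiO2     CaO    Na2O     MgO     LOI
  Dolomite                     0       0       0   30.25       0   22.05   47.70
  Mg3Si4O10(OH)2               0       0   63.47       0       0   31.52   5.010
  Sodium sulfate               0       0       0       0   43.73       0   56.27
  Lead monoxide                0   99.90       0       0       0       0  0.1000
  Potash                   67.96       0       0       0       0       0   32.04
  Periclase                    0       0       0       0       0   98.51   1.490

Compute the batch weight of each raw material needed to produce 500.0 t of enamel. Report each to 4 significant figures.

Batch per 500.0 t enamel:
  Dolomite: 26.10 t
  Mg3Si4O10(OH)2: 246.6 t
  Sodium sulfate: 18.89 t
  Lead monoxide: 126.1 t
  Potash: 108.8 t
  Periclase: 44.64 t
Total batch = 571.1 t; LOI loss = 71.08 t; yield = 87.55%

Values along the way are printed, rounded to 4 significant digits, in the working. All arithmetic runs at full precision at all times; a single rounding finalizes each reported number; the derived quantities (net glass mass, the six compositions, yield, the totals, ignition loss) are computed starting from the weights at 500.0 t of glass at full precision, precisely as stated by either problem or answer.
Oxide mass targets, per 500.0 t enamel:
  K2O: 14.79% × 500.0 = 73.95 t
  PbO: 25.19% × 500.0 = 126.0 t
  SiO2: 31.30% × 500.0 = 156.5 t
  CaO: 1.579% × 500.0 = 7.895 t
  Na2O: 1.652% × 500.0 = 8.260 t
  MgO: 25.49% × 500.0 = 127.4 t
Mass-balance tally per oxide from the weights as reported, per the basis as stated (delivered sums recover each target inside rounding margins):
  K2O: 108.8·0.6796 = 73.94 t (target 73.95 t)
  PbO: 126.1·0.9990 = 126.0 t (target 126.0 t)
  SiO2: 246.6·0.6347 = 156.5 t (target 156.5 t)
  CaO: 26.10·0.3025 = 7.895 t (target 7.895 t)
  Na2O: 18.89·0.4373 = 8.261 t (target 8.260 t)
  MgO: 26.10·0.2205 + 246.6·0.3152 + 44.64·0.9851 = 127.5 t (target 127.4 t)
The glass-mass cross-check: whole batch net of LOI = 500.0 t (targets for the oxides total 500.0 t; the stated basis being 500.0 t — gaps are rounding artifacts).
Batch total: Σ batch = 571.1 t; LOI loss = Σ batch·LOI = 71.08 t; yield, glass over the total, = 87.55%.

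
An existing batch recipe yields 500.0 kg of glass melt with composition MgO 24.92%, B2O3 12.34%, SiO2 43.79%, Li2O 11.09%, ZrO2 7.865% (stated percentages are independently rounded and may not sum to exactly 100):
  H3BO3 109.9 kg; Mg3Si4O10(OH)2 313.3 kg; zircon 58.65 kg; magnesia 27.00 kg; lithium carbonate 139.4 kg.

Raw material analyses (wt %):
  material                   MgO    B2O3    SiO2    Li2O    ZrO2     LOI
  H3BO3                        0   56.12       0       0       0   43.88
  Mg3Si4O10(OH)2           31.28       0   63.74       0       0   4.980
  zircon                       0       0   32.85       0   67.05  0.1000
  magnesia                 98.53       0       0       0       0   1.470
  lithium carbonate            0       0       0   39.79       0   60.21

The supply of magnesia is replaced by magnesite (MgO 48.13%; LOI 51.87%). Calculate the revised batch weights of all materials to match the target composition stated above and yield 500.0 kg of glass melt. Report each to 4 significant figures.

Revised batch per 500.0 kg glass melt:
  H3BO3: 109.9 kg
  Mg3Si4O10(OH)2: 313.3 kg
  zircon: 58.65 kg
  magnesite: 55.28 kg
  lithium carbonate: 139.4 kg
Total batch = 676.5 kg; LOI loss = 176.5 kg

The working math keeps full float precision from first step to last; in-progress results appear with 4-significant-digit rounding at each printed step. A single rounding produces every reported number — all derived quantities (totals, five oxide percentages, yield, glass mass, LOI) are rebuilt in full float precision from the weighed amounts at 500.0 kg of glass, as set out in either problem or answer.
Oxide-by-oxide targets in 500.0 kg glass melt:
  MgO: 24.92% × 500.0 = 124.6 kg
  B2O3: 12.34% × 500.0 = 61.70 kg
  SiO2: 43.79% × 500.0 = 219.0 kg
  Li2O: 11.09% × 500.0 = 55.45 kg
  ZrO2: 7.865% × 500.0 = 39.33 kg
Balance tally, oxide-wise, per the reported batch figures, on the stated basis (summed amounts equal target values within answer rounding):
  MgO: 313.3·0.3128 + 55.28·0.4813 = 124.6 kg (target 124.6 kg)
  B2O3: 109.9·0.5612 = 61.68 kg (target 61.70 kg)
  SiO2: 313.3·0.6374 + 58.65·0.3285 = 219.0 kg (target 219.0 kg)
  Li2O: 139.4·0.3979 = 55.47 kg (target 55.45 kg)
  ZrO2: 58.65·0.6705 = 39.32 kg (target 39.33 kg)
Auditing the glass mass value: whole batch net of LOI = 500.0 kg (the targets, summed, come to 500.0 kg; with the basis standing at 500.0 kg — any gap is answer rounding).
Total batch = Σ batch = 676.5 kg; LOI removed, Σ of batch·LOI: 176.5 kg; yield = glass ÷ total batch = 73.91%.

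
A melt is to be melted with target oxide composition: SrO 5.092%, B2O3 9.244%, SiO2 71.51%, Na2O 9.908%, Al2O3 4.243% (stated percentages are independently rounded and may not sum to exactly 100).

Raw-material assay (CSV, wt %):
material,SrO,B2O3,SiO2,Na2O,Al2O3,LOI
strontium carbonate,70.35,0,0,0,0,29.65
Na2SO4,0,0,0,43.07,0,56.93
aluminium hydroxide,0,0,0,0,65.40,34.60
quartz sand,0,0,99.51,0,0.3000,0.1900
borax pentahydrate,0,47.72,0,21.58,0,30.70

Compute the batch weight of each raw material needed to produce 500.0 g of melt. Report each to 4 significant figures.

Batch per 500.0 g melt:
  strontium carbonate: 36.19 g
  Na2SO4: 66.49 g
  aluminium hydroxide: 30.79 g
  quartz sand: 359.3 g
  borax pentahydrate: 96.86 g
Total batch = 589.6 g; LOI loss = 89.66 g; yield = 84.79%

Exact precision is held in all steps; in-progress results are shown, with 4-significant-figure rounding, within the worked lines; every reported number includes exactly one rounding; all derived quantities (the five compositions, yield, ignition loss, the totals, net glass mass) are re-derived in exact precision starting from the weights per 500.0 g of glass, as written in the problem or answer text.
Oxide-by-oxide targets in 500.0 g melt:
  SrO: 5.092% × 500.0 = 25.46 g
  B2O3: 9.244% × 500.0 = 46.22 g
  SiO2: 71.51% × 500.0 = 357.6 g
  Na2O: 9.908% × 500.0 = 49.54 g
  Al2O3: 4.243% × 500.0 = 21.22 g
Sums-versus-targets review on the weights just shown, at the basis given (every target is met by its sum exact up to rounding of places):
  SrO: 36.19·0.7035 = 25.46 g (target 25.46 g)
  B2O3: 96.86·0.4772 = 46.22 g (target 46.22 g)
  SiO2: 359.3·0.9951 = 357.5 g (target 357.6 g)
  Na2O: 66.49·0.4307 + 96.86·0.2158 = 49.54 g (target 49.54 g)
  Al2O3: 30.79·0.6540 + 359.3·0.003000 = 21.21 g (target 21.22 g)
Glass-mass closure: whole batch net of LOI = 500.0 g (summing oxide targets gives 500.0 g; the stated basis being 500.0 g — gaps are rounding artifacts).
Whole-batch sum: Σ batch = 589.6 g; ignition loss, Σ(batch × LOI) = 89.66 g; yield: glass divided by total = 84.79%.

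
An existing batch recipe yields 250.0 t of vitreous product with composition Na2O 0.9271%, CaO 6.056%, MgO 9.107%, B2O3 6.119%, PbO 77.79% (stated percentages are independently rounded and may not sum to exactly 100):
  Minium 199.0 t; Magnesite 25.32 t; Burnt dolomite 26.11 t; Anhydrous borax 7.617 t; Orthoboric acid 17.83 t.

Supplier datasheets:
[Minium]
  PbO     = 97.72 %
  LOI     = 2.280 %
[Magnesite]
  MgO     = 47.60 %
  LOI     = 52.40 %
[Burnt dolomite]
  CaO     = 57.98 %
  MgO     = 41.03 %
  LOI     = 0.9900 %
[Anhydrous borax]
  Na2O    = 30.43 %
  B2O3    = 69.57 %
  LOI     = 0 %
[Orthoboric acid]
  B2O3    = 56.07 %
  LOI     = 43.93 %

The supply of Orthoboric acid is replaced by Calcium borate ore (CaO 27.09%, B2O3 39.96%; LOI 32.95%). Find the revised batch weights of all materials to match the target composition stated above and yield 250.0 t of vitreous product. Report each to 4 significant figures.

Revised batch per 250.0 t vitreous product:
  Minium: 199.0 t
  Magnesite: 35.40 t
  Burnt dolomite: 14.42 t
  Anhydrous borax: 7.617 t
  Calcium borate ore: 25.02 t
Total batch = 281.5 t; LOI loss = 31.47 t

In-progress results are rounded to four significant figures when displayed; every computation keeps full float precision through the solve; each reported value sees exactly one rounding; derived quantities are re-derived at exact precision (totals, yield, glass mass, five oxide percentages, LOI) using the weight values per 250.0 t of glass, as set out in either problem or answer.
Oxide mass targets, per 250.0 t vitreous product:
  Na2O: 0.9271% × 250.0 = 2.318 t
  CaO: 6.056% × 250.0 = 15.14 t
  MgO: 9.107% × 250.0 = 22.77 t
  B2O3: 6.119% × 250.0 = 15.30 t
  PbO: 77.79% × 250.0 = 194.5 t
Per-oxide balance check on the weights just shown, against the basis in use (sums match the target masses inside rounding margins):
  Na2O: 7.617·0.3043 = 2.318 t (target 2.318 t)
  CaO: 14.42·0.5798 + 25.02·0.2709 = 15.14 t (target 15.14 t)
  MgO: 35.40·0.4760 + 14.42·0.4103 = 22.77 t (target 22.77 t)
  B2O3: 7.617·0.6957 + 25.02·0.3996 = 15.30 t (target 15.30 t)
  PbO: 199.0·0.9772 = 194.5 t (target 194.5 t)
Glass-mass sanity pass: the batch minus its LOI: 250.0 t (the Σ of target masses is 250.0 t; the stated basis being 250.0 t — any gap is answer rounding).
Total batch = Σ batch = 281.5 t; loss to ignition Σ batch·LOI = 31.47 t; as yield: glass ÷ batch → 88.82%.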